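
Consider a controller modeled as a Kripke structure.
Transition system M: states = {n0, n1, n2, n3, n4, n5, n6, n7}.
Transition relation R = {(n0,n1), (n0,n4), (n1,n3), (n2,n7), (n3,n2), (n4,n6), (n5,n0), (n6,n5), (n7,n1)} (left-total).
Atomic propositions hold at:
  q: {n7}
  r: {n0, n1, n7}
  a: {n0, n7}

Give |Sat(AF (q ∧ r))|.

Sat(q ∧ r) = {n7}
AF (q ∧ r): least fixpoint, start Z0 = {n7}, add states with every successor in Z. Z1 = {n2, n7}; Z2 = {n2, n3, n7}; Z3 = {n1, n2, n3, n7}; fixed.
Sat(AF (q ∧ r)) = {n1, n2, n3, n7}
|Sat(AF (q ∧ r))| = |{n1, n2, n3, n7}| = 4.

4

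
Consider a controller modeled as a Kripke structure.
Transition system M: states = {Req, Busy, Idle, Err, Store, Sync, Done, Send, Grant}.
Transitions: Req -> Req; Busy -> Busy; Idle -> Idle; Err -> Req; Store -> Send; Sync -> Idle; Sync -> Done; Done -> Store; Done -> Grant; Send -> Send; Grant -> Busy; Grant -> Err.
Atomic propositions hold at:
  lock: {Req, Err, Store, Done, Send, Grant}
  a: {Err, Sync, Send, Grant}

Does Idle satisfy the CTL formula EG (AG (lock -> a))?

Yes

Sat(lock -> a) = {Busy, Idle, Err, Sync, Send, Grant}
AG (lock -> a): greatest fixpoint, start Z0 = {Busy, Idle, Err, Sync, Send, Grant}, keep only states in Sat with every successor in Z. Z1 = {Busy, Idle, Send, Grant}; Z2 = {Busy, Idle, Send}; fixed.
Sat(AG (lock -> a)) = {Busy, Idle, Send}
EG (AG (lock -> a)): greatest fixpoint, start Z0 = {Busy, Idle, Send}, keep only states in Sat with some successor in Z. Already a fixed point.
Sat(EG (AG (lock -> a))) = {Busy, Idle, Send}
Idle ∈ Sat(EG (AG (lock -> a))) = {Busy, Idle, Send}, so the formula holds at Idle.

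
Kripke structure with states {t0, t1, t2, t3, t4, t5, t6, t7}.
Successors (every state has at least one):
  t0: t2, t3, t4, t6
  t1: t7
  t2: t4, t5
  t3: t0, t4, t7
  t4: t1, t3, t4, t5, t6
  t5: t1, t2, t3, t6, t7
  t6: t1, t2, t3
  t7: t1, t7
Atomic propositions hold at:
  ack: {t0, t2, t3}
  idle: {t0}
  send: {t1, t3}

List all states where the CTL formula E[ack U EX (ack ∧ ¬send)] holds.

{t0, t2, t3, t5, t6}

Sat(¬send) = {t0, t2, t4, t5, t6, t7}
Sat(ack ∧ ¬send) = {t0, t2}
Sat(EX (ack ∧ ¬send)) = {s : some successor in {t0, t2}} = {t0, t3, t5, t6}
E[ack U EX (ack ∧ ¬send)]: least fixpoint, start Z0 = Sat(EX (ack ∧ ¬send)) = {t0, t3, t5, t6}, add states in Sat(ack) with some successor in Z. Z1 = {t0, t2, t3, t5, t6}; fixed.
Sat(E[ack U EX (ack ∧ ¬send)]) = {t0, t2, t3, t5, t6}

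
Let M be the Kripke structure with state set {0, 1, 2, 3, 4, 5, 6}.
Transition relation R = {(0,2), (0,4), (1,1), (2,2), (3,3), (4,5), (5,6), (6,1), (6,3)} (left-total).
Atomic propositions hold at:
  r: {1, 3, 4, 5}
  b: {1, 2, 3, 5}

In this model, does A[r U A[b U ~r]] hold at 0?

Sat(~r) = {0, 2, 6}
A[b U ~r]: least fixpoint, start Z0 = Sat(~r) = {0, 2, 6}, add states in Sat(b) with every successor in Z. Z1 = {0, 2, 5, 6}; fixed.
Sat(A[b U ~r]) = {0, 2, 5, 6}
A[r U A[b U ~r]]: least fixpoint, start Z0 = Sat(A[b U ~r]) = {0, 2, 5, 6}, add states in Sat(r) with every successor in Z. Z1 = {0, 2, 4, 5, 6}; fixed.
Sat(A[r U A[b U ~r]]) = {0, 2, 4, 5, 6}
0 ∈ Sat(A[r U A[b U ~r]]) = {0, 2, 4, 5, 6}, so the formula holds at 0.

Yes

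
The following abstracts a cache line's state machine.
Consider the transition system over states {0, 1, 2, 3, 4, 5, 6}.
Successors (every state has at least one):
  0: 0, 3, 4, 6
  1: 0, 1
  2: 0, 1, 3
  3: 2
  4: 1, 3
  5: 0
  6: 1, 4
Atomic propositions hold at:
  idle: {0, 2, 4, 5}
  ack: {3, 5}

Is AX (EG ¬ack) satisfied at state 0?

Sat(¬ack) = {0, 1, 2, 4, 6}
EG ¬ack: greatest fixpoint, start Z0 = {0, 1, 2, 4, 6}, keep only states in Sat with some successor in Z. Already a fixed point.
Sat(EG ¬ack) = {0, 1, 2, 4, 6}
Sat(AX (EG ¬ack)) = {s : every successor in {0, 1, 2, 4, 6}} = {1, 3, 5, 6}
0 ∉ Sat(AX (EG ¬ack)) = {1, 3, 5, 6}, so the formula does not hold at 0.

No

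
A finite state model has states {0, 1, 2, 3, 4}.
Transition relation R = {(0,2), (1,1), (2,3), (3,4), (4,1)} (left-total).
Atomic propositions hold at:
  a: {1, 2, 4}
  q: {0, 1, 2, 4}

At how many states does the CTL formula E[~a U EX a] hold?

Sat(~a) = {0, 3}
Sat(EX a) = {s : some successor in {1, 2, 4}} = {0, 1, 3, 4}
E[~a U EX a]: least fixpoint, start Z0 = Sat(EX a) = {0, 1, 3, 4}, add states in Sat(~a) with some successor in Z. Already a fixed point.
Sat(E[~a U EX a]) = {0, 1, 3, 4}
|Sat(E[~a U EX a])| = |{0, 1, 3, 4}| = 4.

4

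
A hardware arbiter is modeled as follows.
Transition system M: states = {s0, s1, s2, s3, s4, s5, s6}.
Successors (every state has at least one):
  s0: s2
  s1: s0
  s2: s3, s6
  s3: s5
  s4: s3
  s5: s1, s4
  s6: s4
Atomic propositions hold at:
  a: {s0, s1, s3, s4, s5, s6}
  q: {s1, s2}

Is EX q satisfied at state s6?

Sat(EX q) = {s : some successor in {s1, s2}} = {s0, s5}
s6 ∉ Sat(EX q) = {s0, s5}, so the formula does not hold at s6.

No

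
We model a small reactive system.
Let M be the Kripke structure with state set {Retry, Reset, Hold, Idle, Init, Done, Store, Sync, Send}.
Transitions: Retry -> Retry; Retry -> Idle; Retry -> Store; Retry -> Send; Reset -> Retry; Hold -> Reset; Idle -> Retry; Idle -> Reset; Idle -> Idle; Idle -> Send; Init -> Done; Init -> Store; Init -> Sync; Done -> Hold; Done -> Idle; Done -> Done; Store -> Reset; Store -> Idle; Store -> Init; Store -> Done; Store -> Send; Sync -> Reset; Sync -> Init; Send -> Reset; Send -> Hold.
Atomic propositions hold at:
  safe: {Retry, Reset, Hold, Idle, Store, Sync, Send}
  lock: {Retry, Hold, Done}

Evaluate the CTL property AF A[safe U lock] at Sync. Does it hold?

No

A[safe U lock]: least fixpoint, start Z0 = Sat(lock) = {Retry, Hold, Done}, add states in Sat(safe) with every successor in Z. Z1 = {Retry, Reset, Hold, Done}; Z2 = {Retry, Reset, Hold, Done, Send}; fixed.
Sat(A[safe U lock]) = {Retry, Reset, Hold, Done, Send}
AF A[safe U lock]: least fixpoint, start Z0 = {Retry, Reset, Hold, Done, Send}, add states with every successor in Z. Already a fixed point.
Sat(AF A[safe U lock]) = {Retry, Reset, Hold, Done, Send}
Sync ∉ Sat(AF A[safe U lock]) = {Retry, Reset, Hold, Done, Send}, so the formula does not hold at Sync.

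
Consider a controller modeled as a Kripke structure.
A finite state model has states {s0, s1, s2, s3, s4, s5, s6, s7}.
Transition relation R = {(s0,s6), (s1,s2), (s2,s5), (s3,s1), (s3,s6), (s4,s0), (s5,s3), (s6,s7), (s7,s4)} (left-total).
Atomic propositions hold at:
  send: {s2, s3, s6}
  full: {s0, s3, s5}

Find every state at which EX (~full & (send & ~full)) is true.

{s0, s1, s3}

Sat(~full) = {s1, s2, s4, s6, s7}
Sat(send & ~full) = {s2, s6}
Sat(~full & (send & ~full)) = {s2, s6}
Sat(EX (~full & (send & ~full))) = {s : some successor in {s2, s6}} = {s0, s1, s3}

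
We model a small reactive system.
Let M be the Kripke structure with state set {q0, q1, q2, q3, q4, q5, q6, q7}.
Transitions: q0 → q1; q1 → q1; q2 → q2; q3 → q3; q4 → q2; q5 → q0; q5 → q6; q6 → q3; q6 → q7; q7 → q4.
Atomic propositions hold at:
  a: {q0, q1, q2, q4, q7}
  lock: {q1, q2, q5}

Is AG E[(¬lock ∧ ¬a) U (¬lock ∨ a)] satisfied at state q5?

No

Sat(¬lock) = {q0, q3, q4, q6, q7}
Sat(¬a) = {q3, q5, q6}
Sat(¬lock ∧ ¬a) = {q3, q6}
Sat(¬lock ∨ a) = {q0, q1, q2, q3, q4, q6, q7}
E[(¬lock ∧ ¬a) U (¬lock ∨ a)]: least fixpoint, start Z0 = Sat((¬lock ∨ a)) = {q0, q1, q2, q3, q4, q6, q7}, add states in Sat(¬lock ∧ ¬a) with some successor in Z. Already a fixed point.
Sat(E[(¬lock ∧ ¬a) U (¬lock ∨ a)]) = {q0, q1, q2, q3, q4, q6, q7}
AG E[(¬lock ∧ ¬a) U (¬lock ∨ a)]: greatest fixpoint, start Z0 = {q0, q1, q2, q3, q4, q6, q7}, keep only states in Sat with every successor in Z. Already a fixed point.
Sat(AG E[(¬lock ∧ ¬a) U (¬lock ∨ a)]) = {q0, q1, q2, q3, q4, q6, q7}
q5 ∉ Sat(AG E[(¬lock ∧ ¬a) U (¬lock ∨ a)]) = {q0, q1, q2, q3, q4, q6, q7}, so the formula does not hold at q5.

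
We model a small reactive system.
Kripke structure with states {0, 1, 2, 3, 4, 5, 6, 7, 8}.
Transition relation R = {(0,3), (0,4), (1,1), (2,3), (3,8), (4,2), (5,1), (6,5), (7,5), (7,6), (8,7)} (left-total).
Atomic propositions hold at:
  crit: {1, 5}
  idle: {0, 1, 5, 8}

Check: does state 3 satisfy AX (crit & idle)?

Sat(crit & idle) = {1, 5}
Sat(AX (crit & idle)) = {s : every successor in {1, 5}} = {1, 5, 6}
3 ∉ Sat(AX (crit & idle)) = {1, 5, 6}, so the formula does not hold at 3.

No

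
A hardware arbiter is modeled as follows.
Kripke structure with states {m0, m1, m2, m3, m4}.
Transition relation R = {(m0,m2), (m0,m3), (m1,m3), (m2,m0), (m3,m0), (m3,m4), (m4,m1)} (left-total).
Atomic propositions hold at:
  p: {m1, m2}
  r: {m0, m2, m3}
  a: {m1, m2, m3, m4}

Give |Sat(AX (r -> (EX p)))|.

3

Sat(EX p) = {s : some successor in {m1, m2}} = {m0, m4}
Sat(r -> (EX p)) = {m0, m1, m4}
Sat(AX (r -> (EX p))) = {s : every successor in {m0, m1, m4}} = {m2, m3, m4}
|Sat(AX (r -> (EX p)))| = |{m2, m3, m4}| = 3.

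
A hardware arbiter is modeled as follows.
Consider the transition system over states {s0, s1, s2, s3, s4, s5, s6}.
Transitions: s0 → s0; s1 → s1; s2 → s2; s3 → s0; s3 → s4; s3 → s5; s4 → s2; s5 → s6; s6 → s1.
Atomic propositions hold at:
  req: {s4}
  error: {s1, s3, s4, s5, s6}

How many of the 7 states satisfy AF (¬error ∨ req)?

3

Sat(¬error) = {s0, s2}
Sat(¬error ∨ req) = {s0, s2, s4}
AF (¬error ∨ req): least fixpoint, start Z0 = {s0, s2, s4}, add states with every successor in Z. Already a fixed point.
Sat(AF (¬error ∨ req)) = {s0, s2, s4}
|Sat(AF (¬error ∨ req))| = |{s0, s2, s4}| = 3.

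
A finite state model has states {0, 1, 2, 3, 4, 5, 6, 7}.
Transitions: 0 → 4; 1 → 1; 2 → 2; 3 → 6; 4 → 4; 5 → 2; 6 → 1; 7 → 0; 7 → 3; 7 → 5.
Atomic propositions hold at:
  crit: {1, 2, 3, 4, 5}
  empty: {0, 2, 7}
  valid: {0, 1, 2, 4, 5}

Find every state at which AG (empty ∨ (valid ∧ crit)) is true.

Sat(valid ∧ crit) = {1, 2, 4, 5}
Sat(empty ∨ (valid ∧ crit)) = {0, 1, 2, 4, 5, 7}
AG (empty ∨ (valid ∧ crit)): greatest fixpoint, start Z0 = {0, 1, 2, 4, 5, 7}, keep only states in Sat with every successor in Z. Z1 = {0, 1, 2, 4, 5}; fixed.
Sat(AG (empty ∨ (valid ∧ crit))) = {0, 1, 2, 4, 5}

{0, 1, 2, 4, 5}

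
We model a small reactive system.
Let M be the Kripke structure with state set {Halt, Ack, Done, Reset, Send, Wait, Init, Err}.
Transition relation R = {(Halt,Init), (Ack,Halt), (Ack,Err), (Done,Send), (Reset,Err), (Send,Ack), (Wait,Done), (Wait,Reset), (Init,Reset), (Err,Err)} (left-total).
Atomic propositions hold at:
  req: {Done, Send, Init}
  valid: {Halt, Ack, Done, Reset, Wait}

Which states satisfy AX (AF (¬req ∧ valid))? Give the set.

Sat(¬req) = {Halt, Ack, Reset, Wait, Err}
Sat(¬req ∧ valid) = {Halt, Ack, Reset, Wait}
AF (¬req ∧ valid): least fixpoint, start Z0 = {Halt, Ack, Reset, Wait}, add states with every successor in Z. Z1 = {Halt, Ack, Reset, Send, Wait, Init}; Z2 = {Halt, Ack, Done, Reset, Send, Wait, Init}; fixed.
Sat(AF (¬req ∧ valid)) = {Halt, Ack, Done, Reset, Send, Wait, Init}
Sat(AX (AF (¬req ∧ valid))) = {s : every successor in {Halt, Ack, Done, Reset, Send, Wait, Init}} = {Halt, Done, Send, Wait, Init}

{Halt, Done, Send, Wait, Init}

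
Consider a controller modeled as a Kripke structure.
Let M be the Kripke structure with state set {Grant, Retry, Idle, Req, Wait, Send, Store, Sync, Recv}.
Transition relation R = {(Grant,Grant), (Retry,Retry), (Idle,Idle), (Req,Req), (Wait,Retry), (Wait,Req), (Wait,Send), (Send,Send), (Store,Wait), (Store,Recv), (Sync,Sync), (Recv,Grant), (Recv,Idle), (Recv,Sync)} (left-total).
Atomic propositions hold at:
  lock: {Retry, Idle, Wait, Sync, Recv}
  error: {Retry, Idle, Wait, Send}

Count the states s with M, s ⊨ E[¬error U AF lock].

Sat(¬error) = {Grant, Req, Store, Sync, Recv}
AF lock: least fixpoint, start Z0 = {Retry, Idle, Wait, Sync, Recv}, add states with every successor in Z. Z1 = {Retry, Idle, Wait, Store, Sync, Recv}; fixed.
Sat(AF lock) = {Retry, Idle, Wait, Store, Sync, Recv}
E[¬error U AF lock]: least fixpoint, start Z0 = Sat(AF lock) = {Retry, Idle, Wait, Store, Sync, Recv}, add states in Sat(¬error) with some successor in Z. Already a fixed point.
Sat(E[¬error U AF lock]) = {Retry, Idle, Wait, Store, Sync, Recv}
|Sat(E[¬error U AF lock])| = |{Retry, Idle, Wait, Store, Sync, Recv}| = 6.

6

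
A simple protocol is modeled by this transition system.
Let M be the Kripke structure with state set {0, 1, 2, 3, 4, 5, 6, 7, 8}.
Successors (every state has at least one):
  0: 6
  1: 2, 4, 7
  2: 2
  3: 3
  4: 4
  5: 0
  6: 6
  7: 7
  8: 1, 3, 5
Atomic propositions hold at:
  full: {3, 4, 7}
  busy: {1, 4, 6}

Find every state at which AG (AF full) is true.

{3, 4, 7}

AF full: least fixpoint, start Z0 = {3, 4, 7}, add states with every successor in Z. Already a fixed point.
Sat(AF full) = {3, 4, 7}
AG (AF full): greatest fixpoint, start Z0 = {3, 4, 7}, keep only states in Sat with every successor in Z. Already a fixed point.
Sat(AG (AF full)) = {3, 4, 7}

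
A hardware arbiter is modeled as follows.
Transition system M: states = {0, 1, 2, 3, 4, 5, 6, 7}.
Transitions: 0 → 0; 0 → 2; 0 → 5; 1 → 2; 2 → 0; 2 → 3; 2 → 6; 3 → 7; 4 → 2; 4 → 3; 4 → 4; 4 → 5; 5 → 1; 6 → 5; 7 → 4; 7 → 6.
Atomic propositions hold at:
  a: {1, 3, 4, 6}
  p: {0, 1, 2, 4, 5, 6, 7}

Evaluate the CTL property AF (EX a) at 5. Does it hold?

Yes

Sat(EX a) = {s : some successor in {1, 3, 4, 6}} = {2, 4, 5, 7}
AF (EX a): least fixpoint, start Z0 = {2, 4, 5, 7}, add states with every successor in Z. Z1 = {1, 2, 3, 4, 5, 6, 7}; fixed.
Sat(AF (EX a)) = {1, 2, 3, 4, 5, 6, 7}
5 ∈ Sat(AF (EX a)) = {1, 2, 3, 4, 5, 6, 7}, so the formula holds at 5.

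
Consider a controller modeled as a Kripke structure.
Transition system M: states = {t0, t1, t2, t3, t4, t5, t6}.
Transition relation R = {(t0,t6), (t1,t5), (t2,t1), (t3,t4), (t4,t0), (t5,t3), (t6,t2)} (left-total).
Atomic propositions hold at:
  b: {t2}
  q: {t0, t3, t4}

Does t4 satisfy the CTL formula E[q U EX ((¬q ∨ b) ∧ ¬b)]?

Sat(¬q) = {t1, t2, t5, t6}
Sat(¬q ∨ b) = {t1, t2, t5, t6}
Sat(¬b) = {t0, t1, t3, t4, t5, t6}
Sat((¬q ∨ b) ∧ ¬b) = {t1, t5, t6}
Sat(EX ((¬q ∨ b) ∧ ¬b)) = {s : some successor in {t1, t5, t6}} = {t0, t1, t2}
E[q U EX ((¬q ∨ b) ∧ ¬b)]: least fixpoint, start Z0 = Sat(EX ((¬q ∨ b) ∧ ¬b)) = {t0, t1, t2}, add states in Sat(q) with some successor in Z. Z1 = {t0, t1, t2, t4}; Z2 = {t0, t1, t2, t3, t4}; fixed.
Sat(E[q U EX ((¬q ∨ b) ∧ ¬b)]) = {t0, t1, t2, t3, t4}
t4 ∈ Sat(E[q U EX ((¬q ∨ b) ∧ ¬b)]) = {t0, t1, t2, t3, t4}, so the formula holds at t4.

Yes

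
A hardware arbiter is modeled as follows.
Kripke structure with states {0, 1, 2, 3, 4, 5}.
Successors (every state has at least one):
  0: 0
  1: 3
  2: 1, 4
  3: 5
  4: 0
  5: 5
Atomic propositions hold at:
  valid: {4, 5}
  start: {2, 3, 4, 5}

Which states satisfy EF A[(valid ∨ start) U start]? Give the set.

{1, 2, 3, 4, 5}

Sat(valid ∨ start) = {2, 3, 4, 5}
A[(valid ∨ start) U start]: least fixpoint, start Z0 = Sat(start) = {2, 3, 4, 5}, add states in Sat(valid ∨ start) with every successor in Z. Already a fixed point.
Sat(A[(valid ∨ start) U start]) = {2, 3, 4, 5}
EF A[(valid ∨ start) U start]: least fixpoint, start Z0 = {2, 3, 4, 5}, add states with some successor in Z. Z1 = {1, 2, 3, 4, 5}; fixed.
Sat(EF A[(valid ∨ start) U start]) = {1, 2, 3, 4, 5}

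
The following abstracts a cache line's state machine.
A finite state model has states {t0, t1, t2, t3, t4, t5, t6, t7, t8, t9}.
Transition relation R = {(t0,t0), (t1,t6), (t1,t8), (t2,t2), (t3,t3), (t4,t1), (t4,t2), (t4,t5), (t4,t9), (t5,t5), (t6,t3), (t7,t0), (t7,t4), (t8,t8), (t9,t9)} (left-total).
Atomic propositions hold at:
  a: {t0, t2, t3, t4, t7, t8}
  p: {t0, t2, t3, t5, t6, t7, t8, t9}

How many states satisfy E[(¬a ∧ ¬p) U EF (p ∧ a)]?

Sat(¬a) = {t1, t5, t6, t9}
Sat(¬p) = {t1, t4}
Sat(¬a ∧ ¬p) = {t1}
Sat(p ∧ a) = {t0, t2, t3, t7, t8}
EF (p ∧ a): least fixpoint, start Z0 = {t0, t2, t3, t7, t8}, add states with some successor in Z. Z1 = {t0, t1, t2, t3, t4, t6, t7, t8}; fixed.
Sat(EF (p ∧ a)) = {t0, t1, t2, t3, t4, t6, t7, t8}
E[(¬a ∧ ¬p) U EF (p ∧ a)]: least fixpoint, start Z0 = Sat(EF (p ∧ a)) = {t0, t1, t2, t3, t4, t6, t7, t8}, add states in Sat(¬a ∧ ¬p) with some successor in Z. Already a fixed point.
Sat(E[(¬a ∧ ¬p) U EF (p ∧ a)]) = {t0, t1, t2, t3, t4, t6, t7, t8}
|Sat(E[(¬a ∧ ¬p) U EF (p ∧ a)])| = |{t0, t1, t2, t3, t4, t6, t7, t8}| = 8.

8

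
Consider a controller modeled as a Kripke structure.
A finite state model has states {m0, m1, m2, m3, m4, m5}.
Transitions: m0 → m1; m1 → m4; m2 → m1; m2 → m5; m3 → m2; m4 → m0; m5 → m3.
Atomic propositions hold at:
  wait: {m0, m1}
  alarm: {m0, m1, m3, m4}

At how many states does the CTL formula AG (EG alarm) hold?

3

EG alarm: greatest fixpoint, start Z0 = {m0, m1, m3, m4}, keep only states in Sat with some successor in Z. Z1 = {m0, m1, m4}; fixed.
Sat(EG alarm) = {m0, m1, m4}
AG (EG alarm): greatest fixpoint, start Z0 = {m0, m1, m4}, keep only states in Sat with every successor in Z. Already a fixed point.
Sat(AG (EG alarm)) = {m0, m1, m4}
|Sat(AG (EG alarm))| = |{m0, m1, m4}| = 3.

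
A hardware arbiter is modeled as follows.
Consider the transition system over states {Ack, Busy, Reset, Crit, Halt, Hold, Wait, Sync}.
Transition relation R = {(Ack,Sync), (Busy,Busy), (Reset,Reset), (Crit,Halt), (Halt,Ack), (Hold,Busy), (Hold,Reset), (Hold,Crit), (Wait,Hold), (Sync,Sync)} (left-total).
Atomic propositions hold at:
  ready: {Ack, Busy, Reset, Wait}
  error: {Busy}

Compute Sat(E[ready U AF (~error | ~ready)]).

Sat(~error) = {Ack, Reset, Crit, Halt, Hold, Wait, Sync}
Sat(~ready) = {Crit, Halt, Hold, Sync}
Sat(~error | ~ready) = {Ack, Reset, Crit, Halt, Hold, Wait, Sync}
AF (~error | ~ready): least fixpoint, start Z0 = {Ack, Reset, Crit, Halt, Hold, Wait, Sync}, add states with every successor in Z. Already a fixed point.
Sat(AF (~error | ~ready)) = {Ack, Reset, Crit, Halt, Hold, Wait, Sync}
E[ready U AF (~error | ~ready)]: least fixpoint, start Z0 = Sat(AF (~error | ~ready)) = {Ack, Reset, Crit, Halt, Hold, Wait, Sync}, add states in Sat(ready) with some successor in Z. Already a fixed point.
Sat(E[ready U AF (~error | ~ready)]) = {Ack, Reset, Crit, Halt, Hold, Wait, Sync}

{Ack, Reset, Crit, Halt, Hold, Wait, Sync}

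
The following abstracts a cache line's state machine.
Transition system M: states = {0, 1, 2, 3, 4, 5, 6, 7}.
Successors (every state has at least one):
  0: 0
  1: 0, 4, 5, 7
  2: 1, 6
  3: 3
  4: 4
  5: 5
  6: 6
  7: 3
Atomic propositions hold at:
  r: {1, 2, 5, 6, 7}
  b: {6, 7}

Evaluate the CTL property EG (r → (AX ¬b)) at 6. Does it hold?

No

Sat(¬b) = {0, 1, 2, 3, 4, 5}
Sat(AX ¬b) = {s : every successor in {0, 1, 2, 3, 4, 5}} = {0, 3, 4, 5, 7}
Sat(r → (AX ¬b)) = {0, 3, 4, 5, 7}
EG (r → (AX ¬b)): greatest fixpoint, start Z0 = {0, 3, 4, 5, 7}, keep only states in Sat with some successor in Z. Already a fixed point.
Sat(EG (r → (AX ¬b))) = {0, 3, 4, 5, 7}
6 ∉ Sat(EG (r → (AX ¬b))) = {0, 3, 4, 5, 7}, so the formula does not hold at 6.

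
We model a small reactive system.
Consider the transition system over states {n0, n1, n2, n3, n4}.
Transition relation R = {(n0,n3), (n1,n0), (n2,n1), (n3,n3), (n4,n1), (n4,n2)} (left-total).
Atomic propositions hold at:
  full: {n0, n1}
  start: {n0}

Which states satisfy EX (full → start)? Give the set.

{n0, n1, n3, n4}

Sat(full → start) = {n0, n2, n3, n4}
Sat(EX (full → start)) = {s : some successor in {n0, n2, n3, n4}} = {n0, n1, n3, n4}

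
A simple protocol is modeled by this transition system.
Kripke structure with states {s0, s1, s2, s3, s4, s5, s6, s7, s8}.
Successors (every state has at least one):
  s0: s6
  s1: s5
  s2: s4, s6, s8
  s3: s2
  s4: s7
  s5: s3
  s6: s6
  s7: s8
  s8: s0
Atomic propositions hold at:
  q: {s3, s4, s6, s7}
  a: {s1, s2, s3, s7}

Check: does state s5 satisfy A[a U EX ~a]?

Sat(~a) = {s0, s4, s5, s6, s8}
Sat(EX ~a) = {s : some successor in {s0, s4, s5, s6, s8}} = {s0, s1, s2, s6, s7, s8}
A[a U EX ~a]: least fixpoint, start Z0 = Sat(EX ~a) = {s0, s1, s2, s6, s7, s8}, add states in Sat(a) with every successor in Z. Z1 = {s0, s1, s2, s3, s6, s7, s8}; fixed.
Sat(A[a U EX ~a]) = {s0, s1, s2, s3, s6, s7, s8}
s5 ∉ Sat(A[a U EX ~a]) = {s0, s1, s2, s3, s6, s7, s8}, so the formula does not hold at s5.

No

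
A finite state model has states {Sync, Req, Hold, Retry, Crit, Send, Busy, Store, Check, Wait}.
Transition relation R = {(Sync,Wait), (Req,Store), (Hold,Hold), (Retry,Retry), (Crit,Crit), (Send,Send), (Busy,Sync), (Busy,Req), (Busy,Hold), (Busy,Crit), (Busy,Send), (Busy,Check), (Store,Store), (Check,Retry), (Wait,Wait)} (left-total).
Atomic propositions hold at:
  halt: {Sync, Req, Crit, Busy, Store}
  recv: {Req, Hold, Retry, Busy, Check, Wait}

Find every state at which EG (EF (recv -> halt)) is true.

{Req, Crit, Send, Busy, Store}

Sat(recv -> halt) = {Sync, Req, Crit, Send, Busy, Store}
EF (recv -> halt): least fixpoint, start Z0 = {Sync, Req, Crit, Send, Busy, Store}, add states with some successor in Z. Already a fixed point.
Sat(EF (recv -> halt)) = {Sync, Req, Crit, Send, Busy, Store}
EG (EF (recv -> halt)): greatest fixpoint, start Z0 = {Sync, Req, Crit, Send, Busy, Store}, keep only states in Sat with some successor in Z. Z1 = {Req, Crit, Send, Busy, Store}; fixed.
Sat(EG (EF (recv -> halt))) = {Req, Crit, Send, Busy, Store}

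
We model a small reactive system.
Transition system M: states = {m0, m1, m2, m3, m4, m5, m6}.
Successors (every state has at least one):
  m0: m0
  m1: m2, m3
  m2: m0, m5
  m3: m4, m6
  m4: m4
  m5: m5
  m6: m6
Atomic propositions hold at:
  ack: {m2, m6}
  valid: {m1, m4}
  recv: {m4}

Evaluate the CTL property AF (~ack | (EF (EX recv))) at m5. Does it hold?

Yes

Sat(~ack) = {m0, m1, m3, m4, m5}
Sat(EX recv) = {s : some successor in {m4}} = {m3, m4}
EF (EX recv): least fixpoint, start Z0 = {m3, m4}, add states with some successor in Z. Z1 = {m1, m3, m4}; fixed.
Sat(EF (EX recv)) = {m1, m3, m4}
Sat(~ack | (EF (EX recv))) = {m0, m1, m3, m4, m5}
AF (~ack | (EF (EX recv))): least fixpoint, start Z0 = {m0, m1, m3, m4, m5}, add states with every successor in Z. Z1 = {m0, m1, m2, m3, m4, m5}; fixed.
Sat(AF (~ack | (EF (EX recv)))) = {m0, m1, m2, m3, m4, m5}
m5 ∈ Sat(AF (~ack | (EF (EX recv)))) = {m0, m1, m2, m3, m4, m5}, so the formula holds at m5.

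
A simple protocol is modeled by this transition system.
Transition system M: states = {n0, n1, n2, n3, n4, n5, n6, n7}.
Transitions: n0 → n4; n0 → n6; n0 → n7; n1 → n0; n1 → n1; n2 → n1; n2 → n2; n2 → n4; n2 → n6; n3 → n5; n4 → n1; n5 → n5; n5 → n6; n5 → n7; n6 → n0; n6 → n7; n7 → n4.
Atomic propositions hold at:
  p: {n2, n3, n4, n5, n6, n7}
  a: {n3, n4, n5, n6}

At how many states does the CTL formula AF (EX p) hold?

6

Sat(EX p) = {s : some successor in {n2, n3, n4, n5, n6, n7}} = {n0, n2, n3, n5, n6, n7}
AF (EX p): least fixpoint, start Z0 = {n0, n2, n3, n5, n6, n7}, add states with every successor in Z. Already a fixed point.
Sat(AF (EX p)) = {n0, n2, n3, n5, n6, n7}
|Sat(AF (EX p))| = |{n0, n2, n3, n5, n6, n7}| = 6.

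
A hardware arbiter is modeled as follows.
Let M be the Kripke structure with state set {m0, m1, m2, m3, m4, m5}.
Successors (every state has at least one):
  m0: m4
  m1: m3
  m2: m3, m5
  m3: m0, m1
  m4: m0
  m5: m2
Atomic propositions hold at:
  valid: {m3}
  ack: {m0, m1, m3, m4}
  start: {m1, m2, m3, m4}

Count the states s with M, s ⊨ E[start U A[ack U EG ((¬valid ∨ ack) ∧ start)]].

3

Sat(¬valid) = {m0, m1, m2, m4, m5}
Sat(¬valid ∨ ack) = {m0, m1, m2, m3, m4, m5}
Sat((¬valid ∨ ack) ∧ start) = {m1, m2, m3, m4}
EG ((¬valid ∨ ack) ∧ start): greatest fixpoint, start Z0 = {m1, m2, m3, m4}, keep only states in Sat with some successor in Z. Z1 = {m1, m2, m3}; fixed.
Sat(EG ((¬valid ∨ ack) ∧ start)) = {m1, m2, m3}
A[ack U EG ((¬valid ∨ ack) ∧ start)]: least fixpoint, start Z0 = Sat(EG ((¬valid ∨ ack) ∧ start)) = {m1, m2, m3}, add states in Sat(ack) with every successor in Z. Already a fixed point.
Sat(A[ack U EG ((¬valid ∨ ack) ∧ start)]) = {m1, m2, m3}
E[start U A[ack U EG ((¬valid ∨ ack) ∧ start)]]: least fixpoint, start Z0 = Sat(A[ack U EG ((¬valid ∨ ack) ∧ start)]) = {m1, m2, m3}, add states in Sat(start) with some successor in Z. Already a fixed point.
Sat(E[start U A[ack U EG ((¬valid ∨ ack) ∧ start)]]) = {m1, m2, m3}
|Sat(E[start U A[ack U EG ((¬valid ∨ ack) ∧ start)]])| = |{m1, m2, m3}| = 3.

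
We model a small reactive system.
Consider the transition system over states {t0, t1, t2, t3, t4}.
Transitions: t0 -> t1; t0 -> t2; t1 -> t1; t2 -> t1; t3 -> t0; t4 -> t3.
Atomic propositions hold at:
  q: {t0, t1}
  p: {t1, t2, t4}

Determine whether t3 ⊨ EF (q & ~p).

Sat(~p) = {t0, t3}
Sat(q & ~p) = {t0}
EF (q & ~p): least fixpoint, start Z0 = {t0}, add states with some successor in Z. Z1 = {t0, t3}; Z2 = {t0, t3, t4}; fixed.
Sat(EF (q & ~p)) = {t0, t3, t4}
t3 ∈ Sat(EF (q & ~p)) = {t0, t3, t4}, so the formula holds at t3.

Yes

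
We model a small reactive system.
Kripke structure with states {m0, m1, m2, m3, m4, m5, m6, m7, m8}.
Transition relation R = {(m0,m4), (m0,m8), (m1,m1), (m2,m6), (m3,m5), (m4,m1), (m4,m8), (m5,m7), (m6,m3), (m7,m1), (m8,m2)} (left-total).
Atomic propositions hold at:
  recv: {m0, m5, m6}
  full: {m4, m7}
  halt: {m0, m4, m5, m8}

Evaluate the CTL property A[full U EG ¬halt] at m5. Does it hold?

No

Sat(¬halt) = {m1, m2, m3, m6, m7}
EG ¬halt: greatest fixpoint, start Z0 = {m1, m2, m3, m6, m7}, keep only states in Sat with some successor in Z. Z1 = {m1, m2, m6, m7}; Z2 = {m1, m2, m7}; Z3 = {m1, m7}; fixed.
Sat(EG ¬halt) = {m1, m7}
A[full U EG ¬halt]: least fixpoint, start Z0 = Sat(EG ¬halt) = {m1, m7}, add states in Sat(full) with every successor in Z. Already a fixed point.
Sat(A[full U EG ¬halt]) = {m1, m7}
m5 ∉ Sat(A[full U EG ¬halt]) = {m1, m7}, so the formula does not hold at m5.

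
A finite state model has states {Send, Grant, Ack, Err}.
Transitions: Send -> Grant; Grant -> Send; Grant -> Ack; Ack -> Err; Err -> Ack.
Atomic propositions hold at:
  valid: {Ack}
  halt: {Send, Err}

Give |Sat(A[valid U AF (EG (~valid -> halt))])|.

Sat(~valid) = {Send, Grant, Err}
Sat(~valid -> halt) = {Send, Ack, Err}
EG (~valid -> halt): greatest fixpoint, start Z0 = {Send, Ack, Err}, keep only states in Sat with some successor in Z. Z1 = {Ack, Err}; fixed.
Sat(EG (~valid -> halt)) = {Ack, Err}
AF (EG (~valid -> halt)): least fixpoint, start Z0 = {Ack, Err}, add states with every successor in Z. Already a fixed point.
Sat(AF (EG (~valid -> halt))) = {Ack, Err}
A[valid U AF (EG (~valid -> halt))]: least fixpoint, start Z0 = Sat(AF (EG (~valid -> halt))) = {Ack, Err}, add states in Sat(valid) with every successor in Z. Already a fixed point.
Sat(A[valid U AF (EG (~valid -> halt))]) = {Ack, Err}
|Sat(A[valid U AF (EG (~valid -> halt))])| = |{Ack, Err}| = 2.

2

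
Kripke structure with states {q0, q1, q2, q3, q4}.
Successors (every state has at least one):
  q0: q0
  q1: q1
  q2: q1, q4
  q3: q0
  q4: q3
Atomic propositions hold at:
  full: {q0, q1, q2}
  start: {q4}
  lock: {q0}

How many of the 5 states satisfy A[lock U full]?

A[lock U full]: least fixpoint, start Z0 = Sat(full) = {q0, q1, q2}, add states in Sat(lock) with every successor in Z. Already a fixed point.
Sat(A[lock U full]) = {q0, q1, q2}
|Sat(A[lock U full])| = |{q0, q1, q2}| = 3.

3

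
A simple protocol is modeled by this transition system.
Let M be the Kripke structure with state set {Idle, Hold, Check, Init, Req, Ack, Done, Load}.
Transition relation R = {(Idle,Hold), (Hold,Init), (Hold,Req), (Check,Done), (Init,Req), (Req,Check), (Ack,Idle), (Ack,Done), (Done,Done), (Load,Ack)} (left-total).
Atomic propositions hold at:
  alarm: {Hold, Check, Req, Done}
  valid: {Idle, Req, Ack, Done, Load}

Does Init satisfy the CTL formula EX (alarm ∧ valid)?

Yes

Sat(alarm ∧ valid) = {Req, Done}
Sat(EX (alarm ∧ valid)) = {s : some successor in {Req, Done}} = {Hold, Check, Init, Ack, Done}
Init ∈ Sat(EX (alarm ∧ valid)) = {Hold, Check, Init, Ack, Done}, so the formula holds at Init.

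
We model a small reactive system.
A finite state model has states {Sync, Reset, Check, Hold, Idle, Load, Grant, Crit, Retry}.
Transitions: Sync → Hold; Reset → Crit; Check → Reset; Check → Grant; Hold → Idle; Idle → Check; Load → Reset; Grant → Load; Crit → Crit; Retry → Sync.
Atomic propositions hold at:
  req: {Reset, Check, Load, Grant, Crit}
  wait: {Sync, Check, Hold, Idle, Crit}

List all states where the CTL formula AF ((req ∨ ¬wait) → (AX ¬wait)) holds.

{Sync, Check, Hold, Idle, Load, Grant, Retry}

Sat(¬wait) = {Reset, Load, Grant, Retry}
Sat(req ∨ ¬wait) = {Reset, Check, Load, Grant, Crit, Retry}
Sat(AX ¬wait) = {s : every successor in {Reset, Load, Grant, Retry}} = {Check, Load, Grant}
Sat((req ∨ ¬wait) → (AX ¬wait)) = {Sync, Check, Hold, Idle, Load, Grant}
AF ((req ∨ ¬wait) → (AX ¬wait)): least fixpoint, start Z0 = {Sync, Check, Hold, Idle, Load, Grant}, add states with every successor in Z. Z1 = {Sync, Check, Hold, Idle, Load, Grant, Retry}; fixed.
Sat(AF ((req ∨ ¬wait) → (AX ¬wait))) = {Sync, Check, Hold, Idle, Load, Grant, Retry}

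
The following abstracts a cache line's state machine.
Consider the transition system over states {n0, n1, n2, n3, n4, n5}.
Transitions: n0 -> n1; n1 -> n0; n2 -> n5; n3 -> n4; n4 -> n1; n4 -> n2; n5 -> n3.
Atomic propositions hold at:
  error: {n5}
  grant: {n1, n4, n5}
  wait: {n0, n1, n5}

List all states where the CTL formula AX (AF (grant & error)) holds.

{n2}

Sat(grant & error) = {n5}
AF (grant & error): least fixpoint, start Z0 = {n5}, add states with every successor in Z. Z1 = {n2, n5}; fixed.
Sat(AF (grant & error)) = {n2, n5}
Sat(AX (AF (grant & error))) = {s : every successor in {n2, n5}} = {n2}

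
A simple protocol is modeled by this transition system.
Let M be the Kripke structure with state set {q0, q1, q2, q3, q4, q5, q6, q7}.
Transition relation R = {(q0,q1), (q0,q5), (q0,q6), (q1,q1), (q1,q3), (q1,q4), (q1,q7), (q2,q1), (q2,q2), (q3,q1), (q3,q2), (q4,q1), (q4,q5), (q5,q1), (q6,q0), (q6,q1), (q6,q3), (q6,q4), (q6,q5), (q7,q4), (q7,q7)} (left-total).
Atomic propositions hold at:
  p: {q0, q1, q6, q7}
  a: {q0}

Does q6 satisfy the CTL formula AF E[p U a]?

E[p U a]: least fixpoint, start Z0 = Sat(a) = {q0}, add states in Sat(p) with some successor in Z. Z1 = {q0, q6}; fixed.
Sat(E[p U a]) = {q0, q6}
AF E[p U a]: least fixpoint, start Z0 = {q0, q6}, add states with every successor in Z. Already a fixed point.
Sat(AF E[p U a]) = {q0, q6}
q6 ∈ Sat(AF E[p U a]) = {q0, q6}, so the formula holds at q6.

Yes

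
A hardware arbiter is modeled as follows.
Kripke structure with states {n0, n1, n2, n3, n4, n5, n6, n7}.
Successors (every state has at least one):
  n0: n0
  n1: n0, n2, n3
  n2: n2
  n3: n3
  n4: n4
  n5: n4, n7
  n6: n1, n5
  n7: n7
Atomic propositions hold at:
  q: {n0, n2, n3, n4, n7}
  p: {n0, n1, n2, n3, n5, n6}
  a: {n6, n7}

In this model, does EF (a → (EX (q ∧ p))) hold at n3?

Sat(q ∧ p) = {n0, n2, n3}
Sat(EX (q ∧ p)) = {s : some successor in {n0, n2, n3}} = {n0, n1, n2, n3}
Sat(a → (EX (q ∧ p))) = {n0, n1, n2, n3, n4, n5}
EF (a → (EX (q ∧ p))): least fixpoint, start Z0 = {n0, n1, n2, n3, n4, n5}, add states with some successor in Z. Z1 = {n0, n1, n2, n3, n4, n5, n6}; fixed.
Sat(EF (a → (EX (q ∧ p)))) = {n0, n1, n2, n3, n4, n5, n6}
n3 ∈ Sat(EF (a → (EX (q ∧ p)))) = {n0, n1, n2, n3, n4, n5, n6}, so the formula holds at n3.

Yes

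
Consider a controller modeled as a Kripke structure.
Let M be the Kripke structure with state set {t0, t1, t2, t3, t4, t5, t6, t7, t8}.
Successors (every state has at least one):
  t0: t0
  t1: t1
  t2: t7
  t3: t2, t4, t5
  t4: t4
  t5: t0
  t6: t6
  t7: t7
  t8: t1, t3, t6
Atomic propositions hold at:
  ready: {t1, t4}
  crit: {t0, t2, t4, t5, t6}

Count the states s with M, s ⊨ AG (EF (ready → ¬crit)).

6

Sat(¬crit) = {t1, t3, t7, t8}
Sat(ready → ¬crit) = {t0, t1, t2, t3, t5, t6, t7, t8}
EF (ready → ¬crit): least fixpoint, start Z0 = {t0, t1, t2, t3, t5, t6, t7, t8}, add states with some successor in Z. Already a fixed point.
Sat(EF (ready → ¬crit)) = {t0, t1, t2, t3, t5, t6, t7, t8}
AG (EF (ready → ¬crit)): greatest fixpoint, start Z0 = {t0, t1, t2, t3, t5, t6, t7, t8}, keep only states in Sat with every successor in Z. Z1 = {t0, t1, t2, t5, t6, t7, t8}; Z2 = {t0, t1, t2, t5, t6, t7}; fixed.
Sat(AG (EF (ready → ¬crit))) = {t0, t1, t2, t5, t6, t7}
|Sat(AG (EF (ready → ¬crit)))| = |{t0, t1, t2, t5, t6, t7}| = 6.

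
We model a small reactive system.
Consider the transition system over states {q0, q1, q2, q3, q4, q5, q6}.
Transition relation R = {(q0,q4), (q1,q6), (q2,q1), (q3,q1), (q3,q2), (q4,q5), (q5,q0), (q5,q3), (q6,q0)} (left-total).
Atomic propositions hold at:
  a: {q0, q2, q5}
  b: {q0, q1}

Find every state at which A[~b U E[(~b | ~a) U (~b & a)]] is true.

{q2, q3, q4, q5}

Sat(~b) = {q2, q3, q4, q5, q6}
Sat(~a) = {q1, q3, q4, q6}
Sat(~b | ~a) = {q1, q2, q3, q4, q5, q6}
Sat(~b & a) = {q2, q5}
E[(~b | ~a) U (~b & a)]: least fixpoint, start Z0 = Sat((~b & a)) = {q2, q5}, add states in Sat(~b | ~a) with some successor in Z. Z1 = {q2, q3, q4, q5}; fixed.
Sat(E[(~b | ~a) U (~b & a)]) = {q2, q3, q4, q5}
A[~b U E[(~b | ~a) U (~b & a)]]: least fixpoint, start Z0 = Sat(E[(~b | ~a) U (~b & a)]) = {q2, q3, q4, q5}, add states in Sat(~b) with every successor in Z. Already a fixed point.
Sat(A[~b U E[(~b | ~a) U (~b & a)]]) = {q2, q3, q4, q5}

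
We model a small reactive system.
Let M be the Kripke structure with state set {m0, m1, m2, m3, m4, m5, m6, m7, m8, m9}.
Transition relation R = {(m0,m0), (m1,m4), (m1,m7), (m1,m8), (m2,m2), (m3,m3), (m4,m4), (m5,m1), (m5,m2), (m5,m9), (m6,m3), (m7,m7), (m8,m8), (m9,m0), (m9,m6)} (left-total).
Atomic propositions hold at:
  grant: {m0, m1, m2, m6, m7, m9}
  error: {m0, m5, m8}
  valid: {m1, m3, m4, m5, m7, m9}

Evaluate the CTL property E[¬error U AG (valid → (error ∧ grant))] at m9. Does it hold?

Sat(¬error) = {m1, m2, m3, m4, m6, m7, m9}
Sat(error ∧ grant) = {m0}
Sat(valid → (error ∧ grant)) = {m0, m2, m6, m8}
AG (valid → (error ∧ grant)): greatest fixpoint, start Z0 = {m0, m2, m6, m8}, keep only states in Sat with every successor in Z. Z1 = {m0, m2, m8}; fixed.
Sat(AG (valid → (error ∧ grant))) = {m0, m2, m8}
E[¬error U AG (valid → (error ∧ grant))]: least fixpoint, start Z0 = Sat(AG (valid → (error ∧ grant))) = {m0, m2, m8}, add states in Sat(¬error) with some successor in Z. Z1 = {m0, m1, m2, m8, m9}; fixed.
Sat(E[¬error U AG (valid → (error ∧ grant))]) = {m0, m1, m2, m8, m9}
m9 ∈ Sat(E[¬error U AG (valid → (error ∧ grant))]) = {m0, m1, m2, m8, m9}, so the formula holds at m9.

Yes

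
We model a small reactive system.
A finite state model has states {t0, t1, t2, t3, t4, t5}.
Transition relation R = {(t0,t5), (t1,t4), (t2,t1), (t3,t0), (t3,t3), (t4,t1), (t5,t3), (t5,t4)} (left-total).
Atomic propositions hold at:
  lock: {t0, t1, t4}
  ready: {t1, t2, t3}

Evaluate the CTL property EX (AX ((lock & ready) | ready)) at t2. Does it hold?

Sat(lock & ready) = {t1}
Sat((lock & ready) | ready) = {t1, t2, t3}
Sat(AX ((lock & ready) | ready)) = {s : every successor in {t1, t2, t3}} = {t2, t4}
Sat(EX (AX ((lock & ready) | ready))) = {s : some successor in {t2, t4}} = {t1, t5}
t2 ∉ Sat(EX (AX ((lock & ready) | ready))) = {t1, t5}, so the formula does not hold at t2.

No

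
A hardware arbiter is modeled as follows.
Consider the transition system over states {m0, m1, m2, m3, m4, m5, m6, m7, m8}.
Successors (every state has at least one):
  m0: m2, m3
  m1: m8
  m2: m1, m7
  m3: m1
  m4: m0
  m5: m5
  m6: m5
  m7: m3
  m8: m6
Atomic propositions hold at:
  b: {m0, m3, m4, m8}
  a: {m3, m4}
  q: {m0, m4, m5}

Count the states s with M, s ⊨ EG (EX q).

2

Sat(EX q) = {s : some successor in {m0, m4, m5}} = {m4, m5, m6}
EG (EX q): greatest fixpoint, start Z0 = {m4, m5, m6}, keep only states in Sat with some successor in Z. Z1 = {m5, m6}; fixed.
Sat(EG (EX q)) = {m5, m6}
|Sat(EG (EX q))| = |{m5, m6}| = 2.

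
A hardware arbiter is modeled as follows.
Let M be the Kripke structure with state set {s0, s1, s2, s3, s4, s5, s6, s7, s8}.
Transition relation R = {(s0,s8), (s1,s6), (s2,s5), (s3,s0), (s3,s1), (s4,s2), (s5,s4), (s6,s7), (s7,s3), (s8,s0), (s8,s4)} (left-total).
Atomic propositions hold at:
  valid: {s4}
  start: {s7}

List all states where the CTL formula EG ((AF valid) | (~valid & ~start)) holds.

{s0, s2, s3, s4, s5, s8}

AF valid: least fixpoint, start Z0 = {s4}, add states with every successor in Z. Z1 = {s4, s5}; Z2 = {s2, s4, s5}; fixed.
Sat(AF valid) = {s2, s4, s5}
Sat(~valid) = {s0, s1, s2, s3, s5, s6, s7, s8}
Sat(~start) = {s0, s1, s2, s3, s4, s5, s6, s8}
Sat(~valid & ~start) = {s0, s1, s2, s3, s5, s6, s8}
Sat((AF valid) | (~valid & ~start)) = {s0, s1, s2, s3, s4, s5, s6, s8}
EG ((AF valid) | (~valid & ~start)): greatest fixpoint, start Z0 = {s0, s1, s2, s3, s4, s5, s6, s8}, keep only states in Sat with some successor in Z. Z1 = {s0, s1, s2, s3, s4, s5, s8}; Z2 = {s0, s2, s3, s4, s5, s8}; fixed.
Sat(EG ((AF valid) | (~valid & ~start))) = {s0, s2, s3, s4, s5, s8}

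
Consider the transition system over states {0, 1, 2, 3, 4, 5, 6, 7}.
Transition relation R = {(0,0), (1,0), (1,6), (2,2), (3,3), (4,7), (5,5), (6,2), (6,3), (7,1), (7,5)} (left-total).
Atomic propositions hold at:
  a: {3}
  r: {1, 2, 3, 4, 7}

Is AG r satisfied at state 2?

AG r: greatest fixpoint, start Z0 = {1, 2, 3, 4, 7}, keep only states in Sat with every successor in Z. Z1 = {2, 3, 4}; Z2 = {2, 3}; fixed.
Sat(AG r) = {2, 3}
2 ∈ Sat(AG r) = {2, 3}, so the formula holds at 2.

Yes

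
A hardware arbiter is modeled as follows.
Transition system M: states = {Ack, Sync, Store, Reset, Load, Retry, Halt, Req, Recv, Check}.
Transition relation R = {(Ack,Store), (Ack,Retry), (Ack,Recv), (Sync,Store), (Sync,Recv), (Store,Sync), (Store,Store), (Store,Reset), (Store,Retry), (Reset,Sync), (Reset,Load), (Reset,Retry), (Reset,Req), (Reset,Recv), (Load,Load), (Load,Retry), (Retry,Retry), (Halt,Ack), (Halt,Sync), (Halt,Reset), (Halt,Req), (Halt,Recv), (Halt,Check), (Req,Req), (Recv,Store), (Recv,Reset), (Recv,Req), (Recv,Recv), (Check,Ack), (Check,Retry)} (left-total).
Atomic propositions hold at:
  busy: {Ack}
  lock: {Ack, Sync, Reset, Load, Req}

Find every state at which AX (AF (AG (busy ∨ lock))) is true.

{Req}

Sat(busy ∨ lock) = {Ack, Sync, Reset, Load, Req}
AG (busy ∨ lock): greatest fixpoint, start Z0 = {Ack, Sync, Reset, Load, Req}, keep only states in Sat with every successor in Z. Z1 = {Req}; fixed.
Sat(AG (busy ∨ lock)) = {Req}
AF (AG (busy ∨ lock)): least fixpoint, start Z0 = {Req}, add states with every successor in Z. Already a fixed point.
Sat(AF (AG (busy ∨ lock))) = {Req}
Sat(AX (AF (AG (busy ∨ lock)))) = {s : every successor in {Req}} = {Req}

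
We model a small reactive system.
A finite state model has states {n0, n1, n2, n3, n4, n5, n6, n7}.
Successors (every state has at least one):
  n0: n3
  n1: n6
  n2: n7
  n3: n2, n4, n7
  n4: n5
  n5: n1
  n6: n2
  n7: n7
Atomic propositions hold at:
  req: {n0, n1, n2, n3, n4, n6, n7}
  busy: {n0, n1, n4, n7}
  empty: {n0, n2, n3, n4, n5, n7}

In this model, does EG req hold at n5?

No

EG req: greatest fixpoint, start Z0 = {n0, n1, n2, n3, n4, n6, n7}, keep only states in Sat with some successor in Z. Z1 = {n0, n1, n2, n3, n6, n7}; fixed.
Sat(EG req) = {n0, n1, n2, n3, n6, n7}
n5 ∉ Sat(EG req) = {n0, n1, n2, n3, n6, n7}, so the formula does not hold at n5.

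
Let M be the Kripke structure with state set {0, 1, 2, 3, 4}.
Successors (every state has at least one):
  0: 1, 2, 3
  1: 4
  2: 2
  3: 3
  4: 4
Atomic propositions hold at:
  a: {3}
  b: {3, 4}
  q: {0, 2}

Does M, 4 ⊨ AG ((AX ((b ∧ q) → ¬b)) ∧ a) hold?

No

Sat(b ∧ q) = ∅
Sat(¬b) = {0, 1, 2}
Sat((b ∧ q) → ¬b) = {0, 1, 2, 3, 4}
Sat(AX ((b ∧ q) → ¬b)) = {s : every successor in {0, 1, 2, 3, 4}} = {0, 1, 2, 3, 4}
Sat((AX ((b ∧ q) → ¬b)) ∧ a) = {3}
AG ((AX ((b ∧ q) → ¬b)) ∧ a): greatest fixpoint, start Z0 = {3}, keep only states in Sat with every successor in Z. Already a fixed point.
Sat(AG ((AX ((b ∧ q) → ¬b)) ∧ a)) = {3}
4 ∉ Sat(AG ((AX ((b ∧ q) → ¬b)) ∧ a)) = {3}, so the formula does not hold at 4.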